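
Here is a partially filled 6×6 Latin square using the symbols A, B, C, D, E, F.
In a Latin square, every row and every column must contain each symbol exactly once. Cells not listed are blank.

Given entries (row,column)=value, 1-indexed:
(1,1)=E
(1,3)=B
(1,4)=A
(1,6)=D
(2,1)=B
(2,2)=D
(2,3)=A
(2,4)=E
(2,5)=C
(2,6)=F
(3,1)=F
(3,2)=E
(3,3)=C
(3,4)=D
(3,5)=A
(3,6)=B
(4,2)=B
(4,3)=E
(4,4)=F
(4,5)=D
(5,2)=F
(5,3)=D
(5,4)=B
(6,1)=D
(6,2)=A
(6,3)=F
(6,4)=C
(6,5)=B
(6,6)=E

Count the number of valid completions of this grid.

2

Row 1, column 2: eliminating its row and column leaves {C}.
Row 1, column 5: eliminating its row and column leaves {F}.
Row 4, column 1: eliminating its row and column leaves {A, C}.
Row 4, column 6: eliminating its row and column leaves {A, C}.
Row 5, column 1: eliminating its row and column leaves {A, C}.
Row 5, column 5: eliminating its row and column leaves {E}.
Row 5, column 6: eliminating its row and column leaves {A, C}.
Enumerating the assignments across these blanks that avoid any row or column repeat gives 2 completions.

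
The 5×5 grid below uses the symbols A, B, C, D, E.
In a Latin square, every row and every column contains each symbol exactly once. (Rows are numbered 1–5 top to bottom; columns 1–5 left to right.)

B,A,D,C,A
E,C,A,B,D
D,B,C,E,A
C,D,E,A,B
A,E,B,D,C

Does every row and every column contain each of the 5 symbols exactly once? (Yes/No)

No

Row 1 contains A twice (at columns 2 and 5), so it is not a permutation.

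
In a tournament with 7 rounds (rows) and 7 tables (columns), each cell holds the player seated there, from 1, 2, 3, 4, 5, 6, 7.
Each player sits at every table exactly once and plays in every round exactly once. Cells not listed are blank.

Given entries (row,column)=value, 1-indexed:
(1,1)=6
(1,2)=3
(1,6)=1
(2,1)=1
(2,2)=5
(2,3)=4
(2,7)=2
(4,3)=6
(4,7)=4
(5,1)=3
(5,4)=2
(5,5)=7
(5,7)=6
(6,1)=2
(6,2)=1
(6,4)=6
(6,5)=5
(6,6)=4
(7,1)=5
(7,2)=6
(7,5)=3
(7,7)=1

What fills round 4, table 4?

5

Round 2, table 5: round 2 has {1, 2, 4, 5} and table 5 has {3, 5, 7}, leaving only 6.
Round 4, table 1: round 4 has {4, 6} and table 1 has {1, 2, 3, 5, 6}, leaving only 7.
Round 3, table 1: round 3 has {} and table 1 has {1, 2, 3, 5, 6, 7}, leaving only 4.
Round 4, table 2: round 4 has {4, 6, 7} and table 2 has {1, 3, 5, 6}, leaving only 2.
Round 3, table 2: round 3 has {4} and table 2 has {1, 2, 3, 5, 6}, leaving only 7.
Round 4, table 5: round 4 has {2, 4, 6, 7} and table 5 has {3, 5, 6, 7}, leaving only 1.
Round 3, table 5: round 3 has {4, 7} and table 5 has {1, 3, 5, 6, 7}, leaving only 2.
Round 1, table 5: round 1 has {1, 3, 6} and table 5 has {1, 2, 3, 5, 6, 7}, leaving only 4.
Round 5, table 2: round 5 has {2, 3, 6, 7} and table 2 has {1, 2, 3, 5, 6, 7}, leaving only 4.
Round 5, table 6: round 5 has {2, 3, 4, 6, 7} and table 6 has {1, 4}, leaving only 5.
Round 4, table 6: round 4 has {1, 2, 4, 6, 7} and table 6 has {1, 4, 5}, leaving only 3.
Round 4 already has {1, 2, 3, 4, 6, 7} and table 4 already has {2, 6}, so round 4, table 4 must be 5.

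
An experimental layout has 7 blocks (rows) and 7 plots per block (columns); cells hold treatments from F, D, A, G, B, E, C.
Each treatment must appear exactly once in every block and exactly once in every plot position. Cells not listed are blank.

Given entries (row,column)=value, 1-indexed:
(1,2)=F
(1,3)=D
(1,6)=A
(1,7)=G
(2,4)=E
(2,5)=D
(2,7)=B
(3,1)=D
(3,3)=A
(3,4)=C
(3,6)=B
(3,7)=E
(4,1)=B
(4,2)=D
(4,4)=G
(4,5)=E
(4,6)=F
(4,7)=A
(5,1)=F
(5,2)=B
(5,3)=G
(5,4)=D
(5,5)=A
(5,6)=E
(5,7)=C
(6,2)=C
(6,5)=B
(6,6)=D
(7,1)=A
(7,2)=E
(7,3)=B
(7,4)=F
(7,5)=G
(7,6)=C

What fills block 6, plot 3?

E

Block 1, plot 4: block 1 has {F, D, A, G} and plot 4 has {F, D, G, E, C}, leaving only B.
Block 1, plot 5: block 1 has {F, D, A, G, B} and plot 5 has {D, A, G, B, E}, leaving only C.
Block 1, plot 1: block 1 has {F, D, A, G, B, C} and plot 1 has {F, D, A, B}, leaving only E.
Block 2, plot 6: block 2 has {D, B, E} and plot 6 has {F, D, A, B, E, C}, leaving only G.
Block 2, plot 1: block 2 has {D, G, B, E} and plot 1 has {F, D, A, B, E}, leaving only C.
Block 2, plot 2: block 2 has {D, G, B, E, C} and plot 2 has {F, D, B, E, C}, leaving only A.
Block 2, plot 3: block 2 has {D, A, G, B, E, C} and plot 3 has {D, A, G, B}, leaving only F.
Block 6 already has {D, B, C} and plot 3 already has {F, D, A, G, B}, so block 6, plot 3 must be E.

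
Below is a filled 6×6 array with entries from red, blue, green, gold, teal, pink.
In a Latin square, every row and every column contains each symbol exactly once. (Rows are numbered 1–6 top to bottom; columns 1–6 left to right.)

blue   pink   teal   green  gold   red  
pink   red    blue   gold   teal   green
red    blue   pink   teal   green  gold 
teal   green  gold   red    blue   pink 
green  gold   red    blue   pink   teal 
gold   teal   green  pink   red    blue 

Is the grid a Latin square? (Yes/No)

Each row is a permutation of the 6 symbols, and so is each column.

Yes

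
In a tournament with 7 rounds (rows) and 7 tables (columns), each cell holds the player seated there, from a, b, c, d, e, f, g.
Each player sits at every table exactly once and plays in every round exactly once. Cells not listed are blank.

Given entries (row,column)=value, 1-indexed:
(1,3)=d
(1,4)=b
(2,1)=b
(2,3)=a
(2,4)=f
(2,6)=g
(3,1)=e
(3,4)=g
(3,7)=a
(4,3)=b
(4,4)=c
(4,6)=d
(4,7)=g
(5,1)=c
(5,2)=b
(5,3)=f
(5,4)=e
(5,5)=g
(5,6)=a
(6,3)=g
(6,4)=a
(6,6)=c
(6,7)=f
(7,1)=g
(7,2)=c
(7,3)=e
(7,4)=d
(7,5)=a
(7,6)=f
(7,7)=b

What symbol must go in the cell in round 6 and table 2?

e

Round 1, table 6: round 1 has {b, d} and table 6 has {a, c, d, f, g}, leaving only e.
Round 1, table 7: round 1 has {b, d, e} and table 7 has {a, b, f, g}, leaving only c.
Round 1, table 5: round 1 has {b, c, d, e} and table 5 has {a, g}, leaving only f.
Round 1, table 1: round 1 has {b, c, d, e, f} and table 1 has {b, c, e, g}, leaving only a.
Round 1, table 2: round 1 has {a, b, c, d, e, f} and table 2 has {b, c}, leaving only g.
Round 3, table 3: round 3 has {a, e, g} and table 3 has {a, b, d, e, f, g}, leaving only c.
Round 3, table 6: round 3 has {a, c, e, g} and table 6 has {a, c, d, e, f, g}, leaving only b.
Round 3, table 5: round 3 has {a, b, c, e, g} and table 5 has {a, f, g}, leaving only d.
Round 3, table 2: round 3 has {a, b, c, d, e, g} and table 2 has {b, c, g}, leaving only f.
Round 4, table 1: round 4 has {b, c, d, g} and table 1 has {a, b, c, e, g}, leaving only f.
Round 4, table 5: round 4 has {b, c, d, f, g} and table 5 has {a, d, f, g}, leaving only e.
Round 2, table 5: round 2 has {a, b, f, g} and table 5 has {a, d, e, f, g}, leaving only c.
Round 4, table 2: round 4 has {b, c, d, e, f, g} and table 2 has {b, c, f, g}, leaving only a.
Round 5, table 7: round 5 has {a, b, c, e, f, g} and table 7 has {a, b, c, f, g}, leaving only d.
Round 2, table 7: round 2 has {a, b, c, f, g} and table 7 has {a, b, c, d, f, g}, leaving only e.
Round 2, table 2: round 2 has {a, b, c, e, f, g} and table 2 has {a, b, c, f, g}, leaving only d.
Round 6 already has {a, c, f, g} and table 2 already has {a, b, c, d, f, g}, so round 6, table 2 must be e.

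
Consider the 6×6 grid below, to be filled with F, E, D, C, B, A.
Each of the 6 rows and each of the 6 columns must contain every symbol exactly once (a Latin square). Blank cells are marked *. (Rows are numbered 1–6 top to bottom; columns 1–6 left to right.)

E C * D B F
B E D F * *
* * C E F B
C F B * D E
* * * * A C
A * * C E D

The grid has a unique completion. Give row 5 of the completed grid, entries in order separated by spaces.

Row 5, column 4: row 5 has {C, A} and column 4 has {F, E, D, C}, leaving only B.
Row 5, column 2: row 5 has {C, B, A} and column 2 has {F, E, C}, leaving only D.
Row 5, column 1: row 5 has {D, C, B, A} and column 1 has {E, C, B, A}, leaving only F.
Row 5, column 3: row 5 has {F, D, C, B, A} and column 3 has {D, C, B}, leaving only E.
So row 5 reads: F D E B A C.

F D E B A C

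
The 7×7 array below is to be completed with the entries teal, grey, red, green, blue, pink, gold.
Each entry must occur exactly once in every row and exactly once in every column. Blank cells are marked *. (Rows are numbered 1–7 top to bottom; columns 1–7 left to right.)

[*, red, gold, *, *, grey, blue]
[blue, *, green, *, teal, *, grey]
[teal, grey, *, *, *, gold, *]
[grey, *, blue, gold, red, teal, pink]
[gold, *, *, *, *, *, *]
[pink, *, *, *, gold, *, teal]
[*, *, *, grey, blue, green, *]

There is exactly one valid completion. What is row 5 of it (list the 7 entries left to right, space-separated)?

Row 1, column 1: row 1 has {grey, red, blue, gold} and column 1 has {teal, grey, blue, pink, gold}, leaving only green.
Row 1, column 5: row 1 has {grey, red, green, blue, gold} and column 5 has {teal, red, blue, gold}, leaving only pink.
Row 1, column 4: row 1 has {grey, red, green, blue, pink, gold} and column 4 has {grey, gold}, leaving only teal.
Row 3, column 5: row 3 has {teal, grey, gold} and column 5 has {teal, red, blue, pink, gold}, leaving only green.
Row 5, column 5: row 5 has {gold} and column 5 has {teal, red, green, blue, pink, gold}, leaving only grey.
Row 3, column 7: row 3 has {teal, grey, green, gold} and column 7 has {teal, grey, blue, pink}, leaving only red.
Row 5, column 7: row 5 has {grey, gold} and column 7 has {teal, grey, red, blue, pink}, leaving only green.
Row 3, column 3: row 3 has {teal, grey, red, green, gold} and column 3 has {green, blue, gold}, leaving only pink.
Row 3, column 4: row 3 has {teal, grey, red, green, pink, gold} and column 4 has {teal, grey, gold}, leaving only blue.
Row 4, column 2: row 4 has {teal, grey, red, blue, pink, gold} and column 2 has {grey, red}, leaving only green.
Row 6, column 2: row 6 has {teal, pink, gold} and column 2 has {grey, red, green}, leaving only blue.
Row 6, column 6: row 6 has {teal, blue, pink, gold} and column 6 has {teal, grey, green, gold}, leaving only red.
Row 2, column 6: row 2 has {teal, grey, green, blue} and column 6 has {teal, grey, red, green, gold}, leaving only pink.
Row 5, column 6: row 5 has {grey, green, gold} and column 6 has {teal, grey, red, green, pink, gold}, leaving only blue.
Row 2, column 2: row 2 has {teal, grey, green, blue, pink} and column 2 has {grey, red, green, blue}, leaving only gold.
Row 2, column 4: row 2 has {teal, grey, green, blue, pink, gold} and column 4 has {teal, grey, blue, gold}, leaving only red.
Row 5, column 4: row 5 has {grey, green, blue, gold} and column 4 has {teal, grey, red, blue, gold}, leaving only pink.
Row 5, column 2: row 5 has {grey, green, blue, pink, gold} and column 2 has {grey, red, green, blue, gold}, leaving only teal.
Row 5, column 3: row 5 has {teal, grey, green, blue, pink, gold} and column 3 has {green, blue, pink, gold}, leaving only red.
So row 5 reads: gold teal red pink grey blue green.

gold teal red pink grey blue green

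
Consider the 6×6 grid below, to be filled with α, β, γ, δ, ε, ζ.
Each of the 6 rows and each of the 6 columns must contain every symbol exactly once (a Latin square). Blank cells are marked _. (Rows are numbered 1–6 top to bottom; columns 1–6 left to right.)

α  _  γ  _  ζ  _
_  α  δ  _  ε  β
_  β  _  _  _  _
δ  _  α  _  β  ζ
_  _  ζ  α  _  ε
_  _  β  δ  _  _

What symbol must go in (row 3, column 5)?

Row 1, column 6: row 1 has {α, γ, ζ} and column 6 has {β, ε, ζ}, leaving only δ.
Row 1, column 2: row 1 has {α, γ, δ, ζ} and column 2 has {α, β}, leaving only ε.
Row 1, column 4: row 1 has {α, γ, δ, ε, ζ} and column 4 has {α, δ}, leaving only β.
Row 3, column 3: row 3 has {β} and column 3 has {α, β, γ, δ, ζ}, leaving only ε.
Row 4, column 2: row 4 has {α, β, δ, ζ} and column 2 has {α, β, ε}, leaving only γ.
Row 4, column 4: row 4 has {α, β, γ, δ, ζ} and column 4 has {α, β, δ}, leaving only ε.
Row 5, column 2: row 5 has {α, ε, ζ} and column 2 has {α, β, γ, ε}, leaving only δ.
Row 5, column 5: row 5 has {α, δ, ε, ζ} and column 5 has {β, ε, ζ}, leaving only γ.
Row 5, column 1: row 5 has {α, γ, δ, ε, ζ} and column 1 has {α, δ}, leaving only β.
Row 6, column 2: row 6 has {β, δ} and column 2 has {α, β, γ, δ, ε}, leaving only ζ.
Row 6, column 5: row 6 has {β, δ, ζ} and column 5 has {β, γ, ε, ζ}, leaving only α.
Row 3 already has {β, ε} and column 5 already has {α, β, γ, ε, ζ}, so row 3, column 5 must be δ.

δ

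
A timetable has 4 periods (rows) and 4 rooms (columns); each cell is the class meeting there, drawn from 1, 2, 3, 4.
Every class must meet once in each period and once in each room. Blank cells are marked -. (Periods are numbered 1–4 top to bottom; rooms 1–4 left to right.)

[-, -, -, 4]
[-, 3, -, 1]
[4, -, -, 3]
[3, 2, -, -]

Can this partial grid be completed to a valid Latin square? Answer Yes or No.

No

Period 4, room 4: period 4 together with room 4 already contain {1, 2, 3, 4} — every symbol — so nothing can go there. The grid has no valid completion.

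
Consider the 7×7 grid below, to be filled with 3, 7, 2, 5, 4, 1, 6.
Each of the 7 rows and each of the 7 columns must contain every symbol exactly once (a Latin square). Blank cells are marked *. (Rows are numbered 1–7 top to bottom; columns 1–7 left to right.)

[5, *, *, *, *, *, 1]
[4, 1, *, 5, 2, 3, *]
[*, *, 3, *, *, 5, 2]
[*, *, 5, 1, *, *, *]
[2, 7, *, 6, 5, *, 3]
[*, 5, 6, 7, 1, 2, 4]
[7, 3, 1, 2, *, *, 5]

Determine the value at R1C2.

4

Row 2, column 3: row 2 has {3, 2, 5, 4, 1} and column 3 has {3, 5, 1, 6}, leaving only 7.
Row 2, column 7: row 2 has {3, 7, 2, 5, 4, 1} and column 7 has {3, 2, 5, 4, 1}, leaving only 6.
Row 3, column 4: row 3 has {3, 2, 5} and column 4 has {7, 2, 5, 1, 6}, leaving only 4.
Row 1, column 4: row 1 has {5, 1} and column 4 has {7, 2, 5, 4, 1, 6}, leaving only 3.
Row 3, column 2: row 3 has {3, 2, 5, 4} and column 2 has {3, 7, 5, 1}, leaving only 6.
Row 3, column 1: row 3 has {3, 2, 5, 4, 6} and column 1 has {7, 2, 5, 4}, leaving only 1.
Row 3, column 5: row 3 has {3, 2, 5, 4, 1, 6} and column 5 has {2, 5, 1}, leaving only 7.
Row 4, column 7: row 4 has {5, 1} and column 7 has {3, 2, 5, 4, 1, 6}, leaving only 7.
Row 5, column 3: row 5 has {3, 7, 2, 5, 6} and column 3 has {3, 7, 5, 1, 6}, leaving only 4.
Row 1, column 3: row 1 has {3, 5, 1} and column 3 has {3, 7, 5, 4, 1, 6}, leaving only 2.
Row 1 already has {3, 2, 5, 1} and column 2 already has {3, 7, 5, 1, 6}, so row 1, column 2 must be 4.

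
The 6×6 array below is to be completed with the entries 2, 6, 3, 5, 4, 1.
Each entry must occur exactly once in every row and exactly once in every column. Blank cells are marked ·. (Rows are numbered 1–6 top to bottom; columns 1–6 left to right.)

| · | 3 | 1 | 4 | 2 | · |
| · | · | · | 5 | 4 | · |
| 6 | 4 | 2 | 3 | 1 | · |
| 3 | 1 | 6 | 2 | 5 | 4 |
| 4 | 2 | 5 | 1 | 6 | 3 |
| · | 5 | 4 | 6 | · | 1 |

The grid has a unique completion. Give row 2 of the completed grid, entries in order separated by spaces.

1 6 3 5 4 2

Row 2, column 2: row 2 has {5, 4} and column 2 has {2, 3, 5, 4, 1}, leaving only 6.
Row 2, column 3: row 2 has {6, 5, 4} and column 3 has {2, 6, 5, 4, 1}, leaving only 3.
Row 2, column 6: row 2 has {6, 3, 5, 4} and column 6 has {3, 4, 1}, leaving only 2.
Row 2, column 1: row 2 has {2, 6, 3, 5, 4} and column 1 has {6, 3, 4}, leaving only 1.
So row 2 reads: 1 6 3 5 4 2.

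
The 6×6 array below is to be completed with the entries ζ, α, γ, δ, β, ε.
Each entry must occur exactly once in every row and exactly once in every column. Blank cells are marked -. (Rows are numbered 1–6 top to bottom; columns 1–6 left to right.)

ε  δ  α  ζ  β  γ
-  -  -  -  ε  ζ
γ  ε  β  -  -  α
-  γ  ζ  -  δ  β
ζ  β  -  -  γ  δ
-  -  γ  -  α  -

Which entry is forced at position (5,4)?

Row 2, column 2: row 2 has {ζ, ε} and column 2 has {γ, δ, β, ε}, leaving only α.
Row 2, column 3: row 2 has {ζ, α, ε} and column 3 has {ζ, α, γ, β}, leaving only δ.
Row 2, column 1: row 2 has {ζ, α, δ, ε} and column 1 has {ζ, γ, ε}, leaving only β.
Row 2, column 4: row 2 has {ζ, α, δ, β, ε} and column 4 has {ζ}, leaving only γ.
Row 3, column 4: row 3 has {α, γ, β, ε} and column 4 has {ζ, γ}, leaving only δ.
Row 3, column 5: row 3 has {α, γ, δ, β, ε} and column 5 has {α, γ, δ, β, ε}, leaving only ζ.
Row 4, column 1: row 4 has {ζ, γ, δ, β} and column 1 has {ζ, γ, β, ε}, leaving only α.
Row 4, column 4: row 4 has {ζ, α, γ, δ, β} and column 4 has {ζ, γ, δ}, leaving only ε.
Row 5 already has {ζ, γ, δ, β} and column 4 already has {ζ, γ, δ, ε}, so row 5, column 4 must be α.

α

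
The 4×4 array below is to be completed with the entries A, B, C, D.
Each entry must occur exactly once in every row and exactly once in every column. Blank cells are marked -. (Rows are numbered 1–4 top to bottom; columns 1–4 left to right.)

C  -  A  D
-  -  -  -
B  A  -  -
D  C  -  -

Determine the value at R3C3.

D

Row 1, column 2: row 1 has {A, C, D} and column 2 has {A, C}, leaving only B.
Row 2, column 1: row 2 has {} and column 1 has {B, C, D}, leaving only A.
Row 2, column 2: row 2 has {A} and column 2 has {A, B, C}, leaving only D.
Row 3, column 4: row 3 has {A, B} and column 4 has {D}, leaving only C.
Row 3 already has {A, B, C} and column 3 already has {A}, so row 3, column 3 must be D.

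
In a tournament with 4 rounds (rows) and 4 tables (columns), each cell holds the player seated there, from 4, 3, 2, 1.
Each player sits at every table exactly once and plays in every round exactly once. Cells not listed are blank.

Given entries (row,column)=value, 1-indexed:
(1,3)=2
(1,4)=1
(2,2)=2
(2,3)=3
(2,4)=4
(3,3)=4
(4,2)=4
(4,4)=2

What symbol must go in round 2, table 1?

1

Round 2 already has {4, 3, 2} and table 1 already has {}, so round 2, table 1 must be 1.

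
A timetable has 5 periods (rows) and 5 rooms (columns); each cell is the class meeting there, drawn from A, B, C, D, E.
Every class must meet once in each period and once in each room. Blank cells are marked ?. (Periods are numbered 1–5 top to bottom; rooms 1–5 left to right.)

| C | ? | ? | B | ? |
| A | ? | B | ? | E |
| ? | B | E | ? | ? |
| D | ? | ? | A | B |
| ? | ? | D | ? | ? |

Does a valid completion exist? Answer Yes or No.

No

Period 3, room 1: period 3 together with room 1 already contain {A, B, C, D, E} — every symbol — so nothing can go there. The grid has no valid completion.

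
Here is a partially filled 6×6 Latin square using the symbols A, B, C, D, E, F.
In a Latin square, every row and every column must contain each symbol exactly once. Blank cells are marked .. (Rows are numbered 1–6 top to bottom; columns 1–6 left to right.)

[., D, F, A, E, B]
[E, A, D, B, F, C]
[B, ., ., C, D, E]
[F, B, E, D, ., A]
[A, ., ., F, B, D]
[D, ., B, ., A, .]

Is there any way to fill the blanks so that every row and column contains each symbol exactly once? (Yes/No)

No row or column among the givens repeats a symbol, and propagating forced cells runs into no contradiction.
One valid completion exists (for instance, C D F A E B / E A D B F C / B F A C D E / F B E D C A / A E C F B D / D C B E A F).

Yes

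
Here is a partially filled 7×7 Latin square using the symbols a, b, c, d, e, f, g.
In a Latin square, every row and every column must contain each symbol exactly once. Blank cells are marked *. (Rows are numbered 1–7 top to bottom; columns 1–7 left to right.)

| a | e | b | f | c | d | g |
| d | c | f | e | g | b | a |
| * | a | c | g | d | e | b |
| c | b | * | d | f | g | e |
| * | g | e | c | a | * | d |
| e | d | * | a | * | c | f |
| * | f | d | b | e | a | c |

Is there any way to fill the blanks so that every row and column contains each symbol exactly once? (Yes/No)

No row or column among the givens repeats a symbol, and propagating forced cells runs into no contradiction.
One valid completion exists (for instance, a e b f c d g / d c f e g b a / f a c g d e b / c b a d f g e / b g e c a f d / e d g a b c f / g f d b e a c).

Yes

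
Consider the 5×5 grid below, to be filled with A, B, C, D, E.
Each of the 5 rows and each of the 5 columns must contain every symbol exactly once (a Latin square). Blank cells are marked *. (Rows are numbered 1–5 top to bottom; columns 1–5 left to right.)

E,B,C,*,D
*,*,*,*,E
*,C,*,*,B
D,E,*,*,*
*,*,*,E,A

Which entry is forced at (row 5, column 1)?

Row 1, column 4: row 1 has {B, C, D, E} and column 4 has {E}, leaving only A.
Row 3, column 1: row 3 has {B, C} and column 1 has {D, E}, leaving only A.
Row 3, column 4: row 3 has {A, B, C} and column 4 has {A, E}, leaving only D.
Row 3, column 3: row 3 has {A, B, C, D} and column 3 has {C}, leaving only E.
Row 4, column 5: row 4 has {D, E} and column 5 has {A, B, D, E}, leaving only C.
Row 4, column 4: row 4 has {C, D, E} and column 4 has {A, D, E}, leaving only B.
Row 2, column 4: row 2 has {E} and column 4 has {A, B, D, E}, leaving only C.
Row 2, column 1: row 2 has {C, E} and column 1 has {A, D, E}, leaving only B.
Row 5 already has {A, E} and column 1 already has {A, B, D, E}, so row 5, column 1 must be C.

C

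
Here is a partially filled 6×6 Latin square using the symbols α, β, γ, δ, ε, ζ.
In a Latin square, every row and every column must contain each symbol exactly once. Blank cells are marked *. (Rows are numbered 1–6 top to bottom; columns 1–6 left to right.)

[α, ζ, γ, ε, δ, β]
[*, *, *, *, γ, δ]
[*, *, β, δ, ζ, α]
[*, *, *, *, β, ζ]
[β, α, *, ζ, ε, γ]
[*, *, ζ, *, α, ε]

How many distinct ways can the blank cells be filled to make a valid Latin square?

Row 2, column 1: eliminating its row and column leaves {ε, ζ}.
Row 2, column 2: eliminating its row and column leaves {β, ε}.
Row 2, column 3: eliminating its row and column leaves {α, ε}.
Row 2, column 4: eliminating its row and column leaves {α, β}.
Row 3, column 1: eliminating its row and column leaves {γ, ε}.
Row 3, column 2: eliminating its row and column leaves {γ, ε}.
Row 4, column 1: eliminating its row and column leaves {γ, δ, ε}.
Row 4, column 2: eliminating its row and column leaves {γ, δ, ε}.
Row 4, column 3: eliminating its row and column leaves {α, δ, ε}.
Row 4, column 4: eliminating its row and column leaves {α, γ}.
Row 5, column 3: eliminating its row and column leaves {δ}.
Row 6, column 1: eliminating its row and column leaves {γ, δ}.
Row 6, column 2: eliminating its row and column leaves {β, γ, δ}.
Row 6, column 4: eliminating its row and column leaves {β, γ}.
Enumerating the assignments across these blanks that avoid any row or column repeat gives 3 completions.

3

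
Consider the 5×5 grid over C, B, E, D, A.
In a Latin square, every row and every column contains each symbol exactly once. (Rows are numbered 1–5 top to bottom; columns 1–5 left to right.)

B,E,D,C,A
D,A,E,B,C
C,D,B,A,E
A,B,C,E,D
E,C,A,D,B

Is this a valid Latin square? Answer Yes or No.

Each row is a permutation of the 5 symbols, and so is each column.

Yes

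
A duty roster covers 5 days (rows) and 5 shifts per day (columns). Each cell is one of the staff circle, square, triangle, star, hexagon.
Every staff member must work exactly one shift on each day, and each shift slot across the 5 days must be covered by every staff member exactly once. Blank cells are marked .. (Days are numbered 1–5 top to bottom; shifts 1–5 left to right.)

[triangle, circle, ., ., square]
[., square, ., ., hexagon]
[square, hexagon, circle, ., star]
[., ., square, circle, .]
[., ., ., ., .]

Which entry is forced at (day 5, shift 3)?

hexagon

Day 3, shift 4: day 3 has {circle, square, star, hexagon} and shift 4 has {circle}, leaving only triangle.
Day 2, shift 4: day 2 has {square, hexagon} and shift 4 has {circle, triangle}, leaving only star.
Day 1, shift 4: day 1 has {circle, square, triangle} and shift 4 has {circle, triangle, star}, leaving only hexagon.
Day 1, shift 3: day 1 has {circle, square, triangle, hexagon} and shift 3 has {circle, square}, leaving only star.
Day 2, shift 1: day 2 has {square, star, hexagon} and shift 1 has {square, triangle}, leaving only circle.
Day 2, shift 3: day 2 has {circle, square, star, hexagon} and shift 3 has {circle, square, star}, leaving only triangle.
Day 5 already has {} and shift 3 already has {circle, square, triangle, star}, so day 5, shift 3 must be hexagon.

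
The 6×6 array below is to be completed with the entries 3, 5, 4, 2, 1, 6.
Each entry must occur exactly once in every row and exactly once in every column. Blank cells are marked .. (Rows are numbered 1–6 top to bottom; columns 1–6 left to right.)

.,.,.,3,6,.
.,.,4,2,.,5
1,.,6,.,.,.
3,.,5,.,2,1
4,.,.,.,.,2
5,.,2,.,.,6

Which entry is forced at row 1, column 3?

1

Row 1 already has {3, 6} and column 3 already has {5, 4, 2, 6}, so row 1, column 3 must be 1.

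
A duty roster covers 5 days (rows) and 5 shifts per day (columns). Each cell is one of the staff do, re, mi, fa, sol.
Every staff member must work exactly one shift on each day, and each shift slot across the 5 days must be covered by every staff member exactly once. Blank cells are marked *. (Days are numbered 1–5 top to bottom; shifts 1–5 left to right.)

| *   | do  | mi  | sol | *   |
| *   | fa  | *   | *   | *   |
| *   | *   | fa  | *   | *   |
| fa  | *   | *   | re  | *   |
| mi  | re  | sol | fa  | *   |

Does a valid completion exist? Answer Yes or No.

Yes

No day or shift among the givens repeats a symbol, and propagating forced cells runs into no contradiction.
One valid completion exists (for instance, re do mi sol fa / sol fa re do mi / do sol fa mi re / fa mi do re sol / mi re sol fa do).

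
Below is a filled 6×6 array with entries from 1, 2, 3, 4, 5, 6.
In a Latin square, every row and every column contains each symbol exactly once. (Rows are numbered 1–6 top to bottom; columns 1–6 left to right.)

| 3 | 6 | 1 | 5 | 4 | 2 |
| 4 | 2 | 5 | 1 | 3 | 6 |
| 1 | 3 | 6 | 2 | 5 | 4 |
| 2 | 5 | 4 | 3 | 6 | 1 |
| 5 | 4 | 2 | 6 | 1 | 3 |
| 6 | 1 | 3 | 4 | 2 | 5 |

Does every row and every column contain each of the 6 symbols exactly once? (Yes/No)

Yes

Each row is a permutation of the 6 symbols, and so is each column.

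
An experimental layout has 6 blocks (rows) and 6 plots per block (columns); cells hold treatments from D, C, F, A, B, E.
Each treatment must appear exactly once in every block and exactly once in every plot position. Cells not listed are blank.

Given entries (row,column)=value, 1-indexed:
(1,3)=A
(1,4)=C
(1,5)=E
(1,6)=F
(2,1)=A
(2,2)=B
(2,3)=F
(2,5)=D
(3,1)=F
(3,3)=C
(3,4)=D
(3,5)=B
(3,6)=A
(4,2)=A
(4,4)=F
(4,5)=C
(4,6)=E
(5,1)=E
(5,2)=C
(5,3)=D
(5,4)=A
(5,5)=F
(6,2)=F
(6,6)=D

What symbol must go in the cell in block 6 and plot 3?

Block 1, plot 2: block 1 has {C, F, A, E} and plot 2 has {C, F, A, B}, leaving only D.
Block 1, plot 1: block 1 has {D, C, F, A, E} and plot 1 has {F, A, E}, leaving only B.
Block 2, plot 4: block 2 has {D, F, A, B} and plot 4 has {D, C, F, A}, leaving only E.
Block 2, plot 6: block 2 has {D, F, A, B, E} and plot 6 has {D, F, A, E}, leaving only C.
Block 3, plot 2: block 3 has {D, C, F, A, B} and plot 2 has {D, C, F, A, B}, leaving only E.
Block 4, plot 1: block 4 has {C, F, A, E} and plot 1 has {F, A, B, E}, leaving only D.
Block 4, plot 3: block 4 has {D, C, F, A, E} and plot 3 has {D, C, F, A}, leaving only B.
Block 6 already has {D, F} and plot 3 already has {D, C, F, A, B}, so block 6, plot 3 must be E.

E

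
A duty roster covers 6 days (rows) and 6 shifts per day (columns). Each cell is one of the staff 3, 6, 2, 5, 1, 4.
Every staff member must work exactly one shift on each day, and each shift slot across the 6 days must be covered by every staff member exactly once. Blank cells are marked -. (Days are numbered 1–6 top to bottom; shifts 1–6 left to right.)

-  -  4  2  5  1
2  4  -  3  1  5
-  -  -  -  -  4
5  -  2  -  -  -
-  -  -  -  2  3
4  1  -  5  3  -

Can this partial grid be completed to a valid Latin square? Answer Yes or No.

No

Day 2, shift 3: day 2 has {3, 2, 5, 1, 4} and shift 3 has {2, 4}, so it must be 6.
Now day 6, shift 3: day 6 together with shift 3 already contain {3, 6, 2, 5, 1, 4} — every symbol — so nothing can go there. The grid has no valid completion.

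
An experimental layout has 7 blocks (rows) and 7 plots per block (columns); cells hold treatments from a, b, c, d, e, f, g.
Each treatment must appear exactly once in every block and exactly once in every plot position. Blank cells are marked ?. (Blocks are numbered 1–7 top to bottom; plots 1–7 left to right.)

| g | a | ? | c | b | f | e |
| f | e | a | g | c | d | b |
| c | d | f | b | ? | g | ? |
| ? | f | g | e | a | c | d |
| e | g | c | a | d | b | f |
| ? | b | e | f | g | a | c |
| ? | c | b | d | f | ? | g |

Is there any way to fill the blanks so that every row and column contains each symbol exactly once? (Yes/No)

No block or plot among the givens repeats a symbol, and propagating forced cells runs into no contradiction.
One valid completion exists (for instance, g a d c b f e / f e a g c d b / c d f b e g a / b f g e a c d / e g c a d b f / d b e f g a c / a c b d f e g).

Yes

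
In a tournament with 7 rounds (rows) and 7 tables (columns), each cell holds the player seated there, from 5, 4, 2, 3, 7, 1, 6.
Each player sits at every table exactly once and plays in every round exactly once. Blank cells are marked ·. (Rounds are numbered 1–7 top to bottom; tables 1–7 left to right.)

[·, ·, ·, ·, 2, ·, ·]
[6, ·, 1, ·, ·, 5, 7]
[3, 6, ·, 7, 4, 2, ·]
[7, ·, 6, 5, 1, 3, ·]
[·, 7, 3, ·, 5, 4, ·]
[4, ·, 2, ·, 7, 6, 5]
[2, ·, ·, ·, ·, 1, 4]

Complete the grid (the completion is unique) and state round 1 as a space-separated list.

5 1 4 6 2 7 3

Round 1, table 6: round 1 has {2} and table 6 has {5, 4, 2, 3, 1, 6}, leaving only 7.
Round 2, table 5: round 2 has {5, 7, 1, 6} and table 5 has {5, 4, 2, 7, 1}, leaving only 3.
Round 3, table 3: round 3 has {4, 2, 3, 7, 6} and table 3 has {2, 3, 1, 6}, leaving only 5.
Round 1, table 3: round 1 has {2, 7} and table 3 has {5, 2, 3, 1, 6}, leaving only 4.
Round 3, table 7: round 3 has {5, 4, 2, 3, 7, 6} and table 7 has {5, 4, 7}, leaving only 1.
Round 4, table 7: round 4 has {5, 3, 7, 1, 6} and table 7 has {5, 4, 7, 1}, leaving only 2.
Round 4, table 2: round 4 has {5, 2, 3, 7, 1, 6} and table 2 has {7, 6}, leaving only 4.
Round 2, table 2: round 2 has {5, 3, 7, 1, 6} and table 2 has {4, 7, 6}, leaving only 2.
Round 2, table 4: round 2 has {5, 2, 3, 7, 1, 6} and table 4 has {5, 7}, leaving only 4.
Round 5, table 1: round 5 has {5, 4, 3, 7} and table 1 has {4, 2, 3, 7, 6}, leaving only 1.
Round 1, table 1: round 1 has {4, 2, 7} and table 1 has {4, 2, 3, 7, 1, 6}, leaving only 5.
Round 5, table 7: round 5 has {5, 4, 3, 7, 1} and table 7 has {5, 4, 2, 7, 1}, leaving only 6.
Round 1, table 7: round 1 has {5, 4, 2, 7} and table 7 has {5, 4, 2, 7, 1, 6}, leaving only 3.
Round 1, table 2: round 1 has {5, 4, 2, 3, 7} and table 2 has {4, 2, 7, 6}, leaving only 1.
Round 1, table 4: round 1 has {5, 4, 2, 3, 7, 1} and table 4 has {5, 4, 7}, leaving only 6.
So round 1 reads: 5 1 4 6 2 7 3.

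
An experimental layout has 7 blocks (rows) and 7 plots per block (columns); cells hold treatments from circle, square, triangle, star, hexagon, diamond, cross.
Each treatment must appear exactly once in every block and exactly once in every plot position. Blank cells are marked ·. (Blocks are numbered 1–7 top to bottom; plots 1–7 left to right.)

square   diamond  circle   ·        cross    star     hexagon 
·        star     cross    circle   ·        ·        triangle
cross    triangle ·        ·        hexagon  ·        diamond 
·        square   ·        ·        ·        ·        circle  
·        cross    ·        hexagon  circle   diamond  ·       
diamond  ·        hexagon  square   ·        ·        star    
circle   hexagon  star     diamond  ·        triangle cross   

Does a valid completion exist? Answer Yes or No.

No block or plot among the givens repeats a symbol, and propagating forced cells runs into no contradiction.
One valid completion exists (for instance, square diamond circle triangle cross star hexagon / hexagon star cross circle diamond square triangle / cross triangle square star hexagon circle diamond / triangle square diamond cross star hexagon circle / star cross triangle hexagon circle diamond square / diamond circle hexagon square triangle cross star / circle hexagon star diamond square triangle cross).

Yes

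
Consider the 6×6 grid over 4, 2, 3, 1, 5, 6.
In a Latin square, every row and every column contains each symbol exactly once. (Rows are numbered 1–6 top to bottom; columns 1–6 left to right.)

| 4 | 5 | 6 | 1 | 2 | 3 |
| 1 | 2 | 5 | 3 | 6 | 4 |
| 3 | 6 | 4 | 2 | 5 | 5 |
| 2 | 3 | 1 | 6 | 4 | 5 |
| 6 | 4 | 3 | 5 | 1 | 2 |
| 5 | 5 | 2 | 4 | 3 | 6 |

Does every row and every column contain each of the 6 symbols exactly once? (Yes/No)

Row 6 contains 5 twice (at columns 1 and 2); row 3 is also not a permutation.

No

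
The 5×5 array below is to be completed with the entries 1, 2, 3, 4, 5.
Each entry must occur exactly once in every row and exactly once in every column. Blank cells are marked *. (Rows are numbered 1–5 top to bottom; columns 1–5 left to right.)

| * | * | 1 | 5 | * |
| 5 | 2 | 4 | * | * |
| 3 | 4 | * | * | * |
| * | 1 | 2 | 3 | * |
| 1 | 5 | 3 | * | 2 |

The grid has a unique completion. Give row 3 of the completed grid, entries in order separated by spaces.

Row 3, column 3: row 3 has {3, 4} and column 3 has {1, 2, 3, 4}, leaving only 5.
Row 3, column 5: row 3 has {3, 4, 5} and column 5 has {2}, leaving only 1.
Row 3, column 4: row 3 has {1, 3, 4, 5} and column 4 has {3, 5}, leaving only 2.
So row 3 reads: 3 4 5 2 1.

3 4 5 2 1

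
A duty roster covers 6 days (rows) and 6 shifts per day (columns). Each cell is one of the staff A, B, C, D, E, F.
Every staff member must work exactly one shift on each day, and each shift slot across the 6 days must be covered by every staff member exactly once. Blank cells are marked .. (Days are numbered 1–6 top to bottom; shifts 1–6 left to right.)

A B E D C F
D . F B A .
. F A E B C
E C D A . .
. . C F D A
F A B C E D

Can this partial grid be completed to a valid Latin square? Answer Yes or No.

Day 3, shift 1: day 3 together with shift 1 already contain {A, B, C, D, E, F} — every symbol — so nothing can go there. The grid has no valid completion.

No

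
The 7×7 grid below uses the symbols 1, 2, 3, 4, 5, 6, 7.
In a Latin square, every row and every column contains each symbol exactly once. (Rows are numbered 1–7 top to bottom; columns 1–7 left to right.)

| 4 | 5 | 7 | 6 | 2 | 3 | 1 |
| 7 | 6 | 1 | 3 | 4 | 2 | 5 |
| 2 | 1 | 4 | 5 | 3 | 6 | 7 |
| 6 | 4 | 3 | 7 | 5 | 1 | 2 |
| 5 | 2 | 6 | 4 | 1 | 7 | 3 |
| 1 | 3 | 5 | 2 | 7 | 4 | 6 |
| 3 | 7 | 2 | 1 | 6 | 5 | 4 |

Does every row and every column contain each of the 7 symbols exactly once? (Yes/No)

Yes

Each row is a permutation of the 7 symbols, and so is each column.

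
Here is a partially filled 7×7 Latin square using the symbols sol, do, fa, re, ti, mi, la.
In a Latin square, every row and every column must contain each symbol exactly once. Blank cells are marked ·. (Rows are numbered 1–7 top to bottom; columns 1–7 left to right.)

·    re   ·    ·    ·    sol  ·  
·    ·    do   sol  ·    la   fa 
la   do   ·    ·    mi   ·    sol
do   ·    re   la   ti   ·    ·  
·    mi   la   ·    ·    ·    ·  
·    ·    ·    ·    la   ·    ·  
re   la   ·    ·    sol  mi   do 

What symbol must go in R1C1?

fa

Row 2, column 2: row 2 has {sol, do, fa, la} and column 2 has {do, re, mi, la}, leaving only ti.
Row 2, column 1: row 2 has {sol, do, fa, ti, la} and column 1 has {do, re, la}, leaving only mi.
Row 2, column 5: row 2 has {sol, do, fa, ti, mi, la} and column 5 has {sol, ti, mi, la}, leaving only re.
Row 4, column 6: row 4 has {do, re, ti, la} and column 6 has {sol, mi, la}, leaving only fa.
Row 4, column 2: row 4 has {do, fa, re, ti, la} and column 2 has {do, re, ti, mi, la}, leaving only sol.
Row 4, column 7: row 4 has {sol, do, fa, re, ti, la} and column 7 has {sol, do, fa}, leaving only mi.
Row 6, column 2: row 6 has {la} and column 2 has {sol, do, re, ti, mi, la}, leaving only fa.
Row 1, column 1 is narrowed to {fa, ti}.
If it were ti, then row 7, column 3 would be left with no valid symbol.
So row 1, column 1 must be fa.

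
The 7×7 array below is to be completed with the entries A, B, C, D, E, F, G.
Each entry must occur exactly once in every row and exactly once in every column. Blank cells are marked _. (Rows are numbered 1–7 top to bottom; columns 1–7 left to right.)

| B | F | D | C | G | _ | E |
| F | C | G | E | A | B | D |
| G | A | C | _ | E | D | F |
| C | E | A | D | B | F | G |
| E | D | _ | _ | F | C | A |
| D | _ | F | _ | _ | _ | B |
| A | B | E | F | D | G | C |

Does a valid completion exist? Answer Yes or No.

Yes

No row or column among the givens repeats a symbol, and propagating forced cells runs into no contradiction.
One valid completion exists (for instance, B F D C G A E / F C G E A B D / G A C B E D F / C E A D B F G / E D B G F C A / D G F A C E B / A B E F D G C).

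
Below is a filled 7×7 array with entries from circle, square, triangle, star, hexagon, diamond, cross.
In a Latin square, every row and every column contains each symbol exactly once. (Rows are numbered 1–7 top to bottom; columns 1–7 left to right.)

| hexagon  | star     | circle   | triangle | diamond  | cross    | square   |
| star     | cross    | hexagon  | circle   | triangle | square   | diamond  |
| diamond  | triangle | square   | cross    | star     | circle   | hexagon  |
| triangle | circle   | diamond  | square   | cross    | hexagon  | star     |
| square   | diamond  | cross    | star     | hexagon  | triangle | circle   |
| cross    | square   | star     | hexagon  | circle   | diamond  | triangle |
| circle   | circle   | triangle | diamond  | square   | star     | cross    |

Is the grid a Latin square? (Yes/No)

No

Column 2 contains circle twice (at rows 4 and 7), so it is not a permutation.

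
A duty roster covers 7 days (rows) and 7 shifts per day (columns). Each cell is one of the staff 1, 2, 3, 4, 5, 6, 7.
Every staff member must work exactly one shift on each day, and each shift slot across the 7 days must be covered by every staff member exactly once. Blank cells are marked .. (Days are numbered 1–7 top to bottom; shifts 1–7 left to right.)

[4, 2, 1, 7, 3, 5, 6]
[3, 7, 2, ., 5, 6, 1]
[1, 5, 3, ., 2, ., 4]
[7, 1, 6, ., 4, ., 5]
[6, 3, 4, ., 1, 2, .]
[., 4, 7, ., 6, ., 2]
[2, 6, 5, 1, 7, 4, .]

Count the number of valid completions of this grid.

Day 2, shift 4: eliminating its day and shift leaves {4}.
Day 3, shift 4: eliminating its day and shift leaves {6}.
Day 3, shift 6: eliminating its day and shift leaves {7}.
Day 4, shift 4: eliminating its day and shift leaves {2, 3}.
Day 4, shift 6: eliminating its day and shift leaves {3}.
Day 5, shift 4: eliminating its day and shift leaves {5}.
Day 5, shift 7: eliminating its day and shift leaves {7}.
Day 6, shift 1: eliminating its day and shift leaves {5}.
Day 6, shift 4: eliminating its day and shift leaves {3, 5}.
Day 6, shift 6: eliminating its day and shift leaves {1, 3}.
Day 7, shift 7: eliminating its day and shift leaves {3}.
Only one assignment across all blanks avoids any day or shift repeat, giving 1 completion.

1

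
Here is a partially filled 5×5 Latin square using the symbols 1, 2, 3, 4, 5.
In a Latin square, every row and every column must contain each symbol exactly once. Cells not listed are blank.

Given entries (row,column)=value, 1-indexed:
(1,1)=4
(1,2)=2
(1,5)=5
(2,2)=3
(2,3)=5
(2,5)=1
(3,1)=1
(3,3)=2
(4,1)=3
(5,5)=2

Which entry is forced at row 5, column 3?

Row 2, column 1: row 2 has {1, 3, 5} and column 1 has {1, 3, 4}, leaving only 2.
Row 2, column 4: row 2 has {1, 2, 3, 5} and column 4 has {}, leaving only 4.
Row 4, column 5: row 4 has {3} and column 5 has {1, 2, 5}, leaving only 4.
Row 3, column 5: row 3 has {1, 2} and column 5 has {1, 2, 4, 5}, leaving only 3.
Row 3, column 4: row 3 has {1, 2, 3} and column 4 has {4}, leaving only 5.
Row 3, column 2: row 3 has {1, 2, 3, 5} and column 2 has {2, 3}, leaving only 4.
Row 4, column 3: row 4 has {3, 4} and column 3 has {2, 5}, leaving only 1.
Row 1, column 3: row 1 has {2, 4, 5} and column 3 has {1, 2, 5}, leaving only 3.
Row 5 already has {2} and column 3 already has {1, 2, 3, 5}, so row 5, column 3 must be 4.

4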